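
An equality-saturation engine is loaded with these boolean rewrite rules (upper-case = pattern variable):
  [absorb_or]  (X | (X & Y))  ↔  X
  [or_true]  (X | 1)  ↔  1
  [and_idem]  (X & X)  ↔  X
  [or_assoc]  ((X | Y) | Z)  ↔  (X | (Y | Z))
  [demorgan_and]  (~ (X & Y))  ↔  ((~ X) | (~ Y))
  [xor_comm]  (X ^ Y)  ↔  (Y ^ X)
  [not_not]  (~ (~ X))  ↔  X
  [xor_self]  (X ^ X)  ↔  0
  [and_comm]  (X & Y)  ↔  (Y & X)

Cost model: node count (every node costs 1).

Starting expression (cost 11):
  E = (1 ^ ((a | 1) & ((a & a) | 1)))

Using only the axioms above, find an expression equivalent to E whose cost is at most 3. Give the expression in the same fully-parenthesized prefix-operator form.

(1) (a & a)  =[and_idem →]=  a    ⊢ (1 ^ ((a | 1) & (a | 1)))
(2) ((a | 1) & (a | 1))  =[and_idem →]=  (a | 1)    ⊢ (1 ^ (a | 1))
(3) (a | 1)  =[or_true →]=  1    ⊢ cost 3, within 3

(1 ^ 1)   [cost 3]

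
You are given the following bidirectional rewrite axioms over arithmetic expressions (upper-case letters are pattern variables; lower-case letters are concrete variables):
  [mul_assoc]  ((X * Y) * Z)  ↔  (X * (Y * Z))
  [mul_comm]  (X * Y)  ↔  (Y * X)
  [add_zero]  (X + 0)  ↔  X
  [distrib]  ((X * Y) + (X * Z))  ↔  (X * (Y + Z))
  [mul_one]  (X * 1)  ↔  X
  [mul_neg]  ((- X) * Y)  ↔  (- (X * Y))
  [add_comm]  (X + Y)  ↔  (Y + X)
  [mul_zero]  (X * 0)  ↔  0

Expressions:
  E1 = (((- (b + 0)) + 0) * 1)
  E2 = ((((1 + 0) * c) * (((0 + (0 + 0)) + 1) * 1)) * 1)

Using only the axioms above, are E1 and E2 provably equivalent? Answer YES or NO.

The axioms are sound identities: if E1 ↔* E2 then E1 and E2 evaluate identically under any assignment.
Under b=0, c=1: E1 evaluates to 0, E2 to 1. Distinct ⇒ no rewrite sequence connects them.

NO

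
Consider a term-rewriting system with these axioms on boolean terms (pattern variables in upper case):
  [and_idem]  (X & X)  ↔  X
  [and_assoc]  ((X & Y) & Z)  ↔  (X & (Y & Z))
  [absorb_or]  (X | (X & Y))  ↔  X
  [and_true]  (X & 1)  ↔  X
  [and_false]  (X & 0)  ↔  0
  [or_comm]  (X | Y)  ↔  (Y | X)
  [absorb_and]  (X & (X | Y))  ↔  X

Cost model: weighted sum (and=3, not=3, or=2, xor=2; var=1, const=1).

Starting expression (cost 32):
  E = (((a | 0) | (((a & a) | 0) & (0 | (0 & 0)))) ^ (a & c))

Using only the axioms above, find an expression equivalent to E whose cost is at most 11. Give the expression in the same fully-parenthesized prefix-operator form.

((a | 0) ^ (a & c))   [cost 11]

1. [and_idem →] (a & a)  →  a;  E = (((a | 0) | ((a | 0) & (0 | (0 & 0)))) ^ (a & c))
2. [absorb_or →] (0 | (0 & 0))  →  0;  E = (((a | 0) | ((a | 0) & 0)) ^ (a & c))
3. [absorb_or →] ((a | 0) | ((a | 0) & 0))  →  (a | 0);  cost 11 ≤ 11, done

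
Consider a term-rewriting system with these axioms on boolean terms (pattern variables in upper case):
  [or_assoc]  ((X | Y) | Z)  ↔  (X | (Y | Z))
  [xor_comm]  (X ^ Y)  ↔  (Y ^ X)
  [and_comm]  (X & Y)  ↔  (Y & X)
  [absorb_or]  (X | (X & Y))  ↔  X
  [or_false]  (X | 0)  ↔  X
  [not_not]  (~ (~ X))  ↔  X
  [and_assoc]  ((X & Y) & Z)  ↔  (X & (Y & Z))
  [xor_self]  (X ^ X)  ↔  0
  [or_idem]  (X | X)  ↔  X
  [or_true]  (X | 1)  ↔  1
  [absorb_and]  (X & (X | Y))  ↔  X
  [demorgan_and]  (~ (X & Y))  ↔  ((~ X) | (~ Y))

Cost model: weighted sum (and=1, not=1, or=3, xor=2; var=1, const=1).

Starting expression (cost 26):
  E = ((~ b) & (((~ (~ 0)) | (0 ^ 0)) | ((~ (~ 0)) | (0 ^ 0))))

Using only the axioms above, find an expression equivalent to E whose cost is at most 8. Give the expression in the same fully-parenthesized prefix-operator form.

1. [or_idem →] (((~ (~ 0)) | (0 ^ 0)) | ((~ (~ 0)) | (0 ^ 0)))  →  ((~ (~ 0)) | (0 ^ 0));  E = ((~ b) & ((~ (~ 0)) | (0 ^ 0)))
2. [not_not →] (~ (~ 0))  →  0;  E = ((~ b) & (0 | (0 ^ 0)))
3. [xor_self →] (0 ^ 0)  →  0;  cost 8 ≤ 8, done

((~ b) & (0 | 0))   [cost 8]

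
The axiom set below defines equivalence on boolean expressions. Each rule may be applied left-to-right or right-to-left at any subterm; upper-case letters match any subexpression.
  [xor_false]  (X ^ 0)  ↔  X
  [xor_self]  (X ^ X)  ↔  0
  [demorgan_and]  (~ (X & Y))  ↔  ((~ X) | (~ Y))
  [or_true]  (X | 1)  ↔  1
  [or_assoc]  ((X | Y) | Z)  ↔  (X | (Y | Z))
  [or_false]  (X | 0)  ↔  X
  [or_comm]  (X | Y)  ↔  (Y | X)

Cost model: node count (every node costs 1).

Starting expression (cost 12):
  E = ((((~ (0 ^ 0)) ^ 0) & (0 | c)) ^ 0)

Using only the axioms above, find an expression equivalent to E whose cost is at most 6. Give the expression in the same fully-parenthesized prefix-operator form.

((~ 0) & (0 | c))   [cost 6]

(1) (0 ^ 0)  =[xor_false →]=  0    ⊢ ((((~ 0) ^ 0) & (0 | c)) ^ 0)
(2) ((((~ 0) ^ 0) & (0 | c)) ^ 0)  =[xor_false →]=  (((~ 0) ^ 0) & (0 | c))
(3) ((~ 0) ^ 0)  =[xor_false →]=  (~ 0)    ⊢ cost 6, within 6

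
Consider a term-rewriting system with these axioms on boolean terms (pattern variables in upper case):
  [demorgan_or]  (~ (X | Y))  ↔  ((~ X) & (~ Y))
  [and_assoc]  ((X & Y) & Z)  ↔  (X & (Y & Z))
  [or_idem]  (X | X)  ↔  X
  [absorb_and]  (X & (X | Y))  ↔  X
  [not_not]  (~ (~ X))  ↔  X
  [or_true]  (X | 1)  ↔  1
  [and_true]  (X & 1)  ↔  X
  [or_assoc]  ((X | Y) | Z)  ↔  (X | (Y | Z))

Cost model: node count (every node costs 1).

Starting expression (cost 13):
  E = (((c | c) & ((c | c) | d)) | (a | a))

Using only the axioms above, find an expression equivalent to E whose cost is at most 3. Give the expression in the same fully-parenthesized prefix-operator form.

(1) ((c | c) & ((c | c) | d))  =[absorb_and →]=  (c | c)    ⊢ ((c | c) | (a | a))
(2) (c | c)  =[or_idem →]=  c    ⊢ (c | (a | a))
(3) (a | a)  =[or_idem →]=  a    ⊢ cost 3, within 3

(c | a)   [cost 3]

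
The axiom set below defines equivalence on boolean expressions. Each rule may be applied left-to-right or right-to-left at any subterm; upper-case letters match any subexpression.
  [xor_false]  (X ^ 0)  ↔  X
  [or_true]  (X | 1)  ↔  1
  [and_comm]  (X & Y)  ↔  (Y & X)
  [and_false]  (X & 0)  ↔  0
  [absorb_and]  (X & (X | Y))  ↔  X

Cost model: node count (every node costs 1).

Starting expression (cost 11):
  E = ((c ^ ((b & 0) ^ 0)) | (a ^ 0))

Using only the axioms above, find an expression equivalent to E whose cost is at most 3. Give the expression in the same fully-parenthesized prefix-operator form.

(c | a)   [cost 3]

1. [and_false →] (b & 0)  →  0;  E = ((c ^ (0 ^ 0)) | (a ^ 0))
2. [xor_false →] (0 ^ 0)  →  0;  E = ((c ^ 0) | (a ^ 0))
3. [xor_false →] (a ^ 0)  →  a;  E = ((c ^ 0) | a)
4. [xor_false →] (c ^ 0)  →  c;  cost 3 ≤ 3, done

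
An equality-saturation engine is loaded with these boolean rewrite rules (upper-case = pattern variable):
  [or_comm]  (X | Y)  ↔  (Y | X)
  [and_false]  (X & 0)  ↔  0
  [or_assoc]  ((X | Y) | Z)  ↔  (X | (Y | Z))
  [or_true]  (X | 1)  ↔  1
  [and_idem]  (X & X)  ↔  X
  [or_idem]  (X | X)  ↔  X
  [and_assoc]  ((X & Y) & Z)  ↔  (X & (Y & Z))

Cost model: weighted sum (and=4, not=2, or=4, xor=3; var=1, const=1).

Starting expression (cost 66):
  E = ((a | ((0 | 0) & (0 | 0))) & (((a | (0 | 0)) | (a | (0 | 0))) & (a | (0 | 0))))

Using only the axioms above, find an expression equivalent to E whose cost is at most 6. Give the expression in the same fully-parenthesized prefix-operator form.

(a | 0)   [cost 6]

(1) ((a | (0 | 0)) | (a | (0 | 0)))  =[or_idem →]=  (a | (0 | 0))    ⊢ ((a | ((0 | 0) & (0 | 0))) & ((a | (0 | 0)) & (a | (0 | 0))))
(2) ((0 | 0) & (0 | 0))  =[and_idem →]=  (0 | 0)    ⊢ ((a | (0 | 0)) & ((a | (0 | 0)) & (a | (0 | 0))))
(3) ((a | (0 | 0)) & (a | (0 | 0)))  =[and_idem →]=  (a | (0 | 0))    ⊢ ((a | (0 | 0)) & (a | (0 | 0)))
(4) ((a | (0 | 0)) & (a | (0 | 0)))  =[and_idem →]=  (a | (0 | 0))
(5) (0 | 0)  =[or_idem →]=  0    ⊢ cost 6, within 6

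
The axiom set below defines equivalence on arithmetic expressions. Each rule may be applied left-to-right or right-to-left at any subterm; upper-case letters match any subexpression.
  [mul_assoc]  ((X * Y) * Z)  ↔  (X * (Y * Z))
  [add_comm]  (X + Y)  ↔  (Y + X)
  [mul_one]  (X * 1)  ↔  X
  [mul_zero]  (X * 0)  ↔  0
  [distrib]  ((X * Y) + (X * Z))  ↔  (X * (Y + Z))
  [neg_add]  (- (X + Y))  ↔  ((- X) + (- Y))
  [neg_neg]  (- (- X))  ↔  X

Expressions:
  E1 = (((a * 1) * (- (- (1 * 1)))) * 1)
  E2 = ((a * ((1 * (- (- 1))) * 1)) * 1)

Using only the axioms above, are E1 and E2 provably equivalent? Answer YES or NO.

(1) (- (- (1 * 1)))  =[neg_neg →]=  (1 * 1)    ⊢ (((a * 1) * (1 * 1)) * 1)
(2) (a * 1)  =[mul_one →]=  a    ⊢ ((a * (1 * 1)) * 1)
(3) (1 * 1)  =[mul_one ←]=  ((1 * 1) * 1)    ⊢ ((a * ((1 * 1) * 1)) * 1)
(4) 1  =[neg_neg ←]=  (- (- 1))    ⊢ E2

YES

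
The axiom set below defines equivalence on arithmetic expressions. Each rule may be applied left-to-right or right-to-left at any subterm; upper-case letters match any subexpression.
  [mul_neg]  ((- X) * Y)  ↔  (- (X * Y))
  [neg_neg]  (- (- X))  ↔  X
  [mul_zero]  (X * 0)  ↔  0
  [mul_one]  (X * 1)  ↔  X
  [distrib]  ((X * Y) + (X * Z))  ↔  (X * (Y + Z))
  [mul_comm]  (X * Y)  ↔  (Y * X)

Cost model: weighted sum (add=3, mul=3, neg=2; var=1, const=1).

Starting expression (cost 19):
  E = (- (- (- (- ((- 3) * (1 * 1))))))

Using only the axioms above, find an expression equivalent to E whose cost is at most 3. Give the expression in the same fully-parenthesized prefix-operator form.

(- 3)   [cost 3]

(1) (- (- (- (- ((- 3) * (1 * 1))))))  =[neg_neg →]=  (- (- ((- 3) * (1 * 1))))
(2) (1 * 1)  =[mul_one →]=  1    ⊢ (- (- ((- 3) * 1)))
(3) (- (- ((- 3) * 1)))  =[neg_neg →]=  ((- 3) * 1)
(4) ((- 3) * 1)  =[mul_one →]=  (- 3)    ⊢ cost 3, within 3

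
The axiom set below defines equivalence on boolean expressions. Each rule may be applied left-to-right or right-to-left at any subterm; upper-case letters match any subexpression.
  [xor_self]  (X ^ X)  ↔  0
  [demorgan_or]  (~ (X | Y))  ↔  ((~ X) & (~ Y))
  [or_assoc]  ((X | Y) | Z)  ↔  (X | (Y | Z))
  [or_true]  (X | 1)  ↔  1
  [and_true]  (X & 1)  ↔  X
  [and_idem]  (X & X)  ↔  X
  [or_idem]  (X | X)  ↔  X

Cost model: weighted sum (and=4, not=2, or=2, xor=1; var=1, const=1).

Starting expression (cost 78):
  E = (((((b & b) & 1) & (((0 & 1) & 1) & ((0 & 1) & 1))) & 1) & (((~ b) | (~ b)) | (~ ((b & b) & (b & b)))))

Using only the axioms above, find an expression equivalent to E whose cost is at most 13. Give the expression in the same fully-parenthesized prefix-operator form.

(1) (((0 & 1) & 1) & ((0 & 1) & 1))  =[and_idem →]=  ((0 & 1) & 1)    ⊢ (((((b & b) & 1) & ((0 & 1) & 1)) & 1) & (((~ b) | (~ b)) | (~ ((b & b) & (b & b)))))
(2) ((~ b) | (~ b))  =[or_idem →]=  (~ b)    ⊢ (((((b & b) & 1) & ((0 & 1) & 1)) & 1) & ((~ b) | (~ ((b & b) & (b & b)))))
(3) ((((b & b) & 1) & ((0 & 1) & 1)) & 1)  =[and_true →]=  (((b & b) & 1) & ((0 & 1) & 1))    ⊢ ((((b & b) & 1) & ((0 & 1) & 1)) & ((~ b) | (~ ((b & b) & (b & b)))))
(4) ((b & b) & (b & b))  =[and_idem →]=  (b & b)    ⊢ ((((b & b) & 1) & ((0 & 1) & 1)) & ((~ b) | (~ (b & b))))
(5) ((b & b) & 1)  =[and_true →]=  (b & b)    ⊢ (((b & b) & ((0 & 1) & 1)) & ((~ b) | (~ (b & b))))
(6) (b & b)  =[and_idem →]=  b    ⊢ (((b & b) & ((0 & 1) & 1)) & ((~ b) | (~ b)))
(7) (b & b)  =[and_idem →]=  b    ⊢ ((b & ((0 & 1) & 1)) & ((~ b) | (~ b)))
(8) ((0 & 1) & 1)  =[and_true →]=  (0 & 1)    ⊢ ((b & (0 & 1)) & ((~ b) | (~ b)))
(9) ((~ b) | (~ b))  =[or_idem →]=  (~ b)    ⊢ ((b & (0 & 1)) & (~ b))
(10) (0 & 1)  =[and_true →]=  0    ⊢ cost 13, within 13

((b & 0) & (~ b))   [cost 13]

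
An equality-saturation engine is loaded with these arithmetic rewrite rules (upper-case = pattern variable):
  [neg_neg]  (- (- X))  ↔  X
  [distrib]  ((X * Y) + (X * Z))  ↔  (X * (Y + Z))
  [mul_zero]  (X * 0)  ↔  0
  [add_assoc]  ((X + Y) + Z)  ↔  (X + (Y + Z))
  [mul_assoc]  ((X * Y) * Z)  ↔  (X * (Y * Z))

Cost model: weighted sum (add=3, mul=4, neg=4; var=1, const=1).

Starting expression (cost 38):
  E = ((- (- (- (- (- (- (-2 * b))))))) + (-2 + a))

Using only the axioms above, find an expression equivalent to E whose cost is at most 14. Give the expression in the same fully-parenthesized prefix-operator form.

step 1: neg_neg (→) rewrites (- (- (- (- (-2 * b))))) into (- (- (-2 * b))), now ((- (- (- (- (-2 * b))))) + (-2 + a))
step 2: neg_neg (→) rewrites (- (- (- (-2 * b)))) into (- (-2 * b)), now ((- (- (-2 * b))) + (-2 + a))
step 3: neg_neg (→) rewrites (- (- (-2 * b))) into (-2 * b), reaching cost 14 (bound 14)

((-2 * b) + (-2 + a))   [cost 14]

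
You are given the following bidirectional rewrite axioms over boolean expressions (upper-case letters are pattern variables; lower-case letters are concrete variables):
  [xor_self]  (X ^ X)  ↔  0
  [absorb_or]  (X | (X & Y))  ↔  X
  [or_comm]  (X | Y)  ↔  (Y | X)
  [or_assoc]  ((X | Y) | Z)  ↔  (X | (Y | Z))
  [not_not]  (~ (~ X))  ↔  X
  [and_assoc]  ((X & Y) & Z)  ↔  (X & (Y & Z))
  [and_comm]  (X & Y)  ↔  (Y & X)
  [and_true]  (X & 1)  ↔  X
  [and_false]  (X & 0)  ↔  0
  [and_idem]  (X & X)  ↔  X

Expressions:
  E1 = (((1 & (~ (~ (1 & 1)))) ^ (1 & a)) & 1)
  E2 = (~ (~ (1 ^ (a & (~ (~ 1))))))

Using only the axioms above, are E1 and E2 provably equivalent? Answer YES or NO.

YES

step 1: not_not (→) rewrites (~ (~ (1 & 1))) into (1 & 1), now (((1 & (1 & 1)) ^ (1 & a)) & 1)
step 2: and_comm (→) rewrites (1 & a) into (a & 1), now (((1 & (1 & 1)) ^ (a & 1)) & 1)
step 3: and_idem (→) rewrites (1 & 1) into 1, now (((1 & 1) ^ (a & 1)) & 1)
step 4: and_true (→) rewrites (a & 1) into a, now (((1 & 1) ^ a) & 1)
step 5: and_idem (→) rewrites (1 & 1) into 1, now ((1 ^ a) & 1)
step 6: and_true (→) rewrites ((1 ^ a) & 1) into (1 ^ a)
step 7: not_not (←) rewrites (1 ^ a) into (~ (~ (1 ^ a)))
step 8: and_true (←) rewrites a into (a & 1), now (~ (~ (1 ^ (a & 1))))
step 9: not_not (←) rewrites 1 into (~ (~ 1)), which is E2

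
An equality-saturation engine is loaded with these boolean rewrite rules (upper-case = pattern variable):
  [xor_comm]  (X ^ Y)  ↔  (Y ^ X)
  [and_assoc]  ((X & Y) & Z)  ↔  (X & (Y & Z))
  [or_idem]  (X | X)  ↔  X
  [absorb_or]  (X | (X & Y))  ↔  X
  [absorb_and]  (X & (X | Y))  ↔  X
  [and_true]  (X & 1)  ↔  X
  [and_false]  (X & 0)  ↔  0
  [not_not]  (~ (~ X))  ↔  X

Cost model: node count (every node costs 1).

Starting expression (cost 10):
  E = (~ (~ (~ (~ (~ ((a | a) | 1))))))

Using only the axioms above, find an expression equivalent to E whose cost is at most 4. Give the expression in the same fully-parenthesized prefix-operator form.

(1) (~ (~ ((a | a) | 1)))  =[not_not →]=  ((a | a) | 1)    ⊢ (~ (~ (~ ((a | a) | 1))))
(2) (~ (~ (~ ((a | a) | 1))))  =[not_not →]=  (~ ((a | a) | 1))
(3) (a | a)  =[or_idem →]=  a    ⊢ cost 4, within 4

(~ (a | 1))   [cost 4]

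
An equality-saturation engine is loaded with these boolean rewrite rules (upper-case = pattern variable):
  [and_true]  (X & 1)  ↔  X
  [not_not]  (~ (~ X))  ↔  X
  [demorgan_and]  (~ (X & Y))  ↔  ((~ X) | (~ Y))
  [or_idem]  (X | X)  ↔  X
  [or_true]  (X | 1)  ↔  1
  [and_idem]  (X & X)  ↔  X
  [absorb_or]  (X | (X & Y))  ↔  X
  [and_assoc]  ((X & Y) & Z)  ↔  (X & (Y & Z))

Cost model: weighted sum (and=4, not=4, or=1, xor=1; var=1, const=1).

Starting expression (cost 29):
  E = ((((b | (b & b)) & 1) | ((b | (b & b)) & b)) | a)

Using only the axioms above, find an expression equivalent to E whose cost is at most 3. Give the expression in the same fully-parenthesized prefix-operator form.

(b | a)   [cost 3]

(1) ((b | (b & b)) & 1)  =[and_true →]=  (b | (b & b))    ⊢ (((b | (b & b)) | ((b | (b & b)) & b)) | a)
(2) ((b | (b & b)) | ((b | (b & b)) & b))  =[absorb_or →]=  (b | (b & b))    ⊢ ((b | (b & b)) | a)
(3) (b | (b & b))  =[absorb_or →]=  b    ⊢ cost 3, within 3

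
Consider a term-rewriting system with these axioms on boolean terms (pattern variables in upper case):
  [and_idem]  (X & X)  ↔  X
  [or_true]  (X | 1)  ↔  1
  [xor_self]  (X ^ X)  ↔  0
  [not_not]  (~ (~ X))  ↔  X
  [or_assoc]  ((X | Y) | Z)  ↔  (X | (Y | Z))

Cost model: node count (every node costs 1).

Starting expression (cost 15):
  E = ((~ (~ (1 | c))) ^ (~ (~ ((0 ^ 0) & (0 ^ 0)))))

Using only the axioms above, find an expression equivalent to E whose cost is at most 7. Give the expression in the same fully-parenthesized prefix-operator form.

step 1: not_not (→) rewrites (~ (~ ((0 ^ 0) & (0 ^ 0)))) into ((0 ^ 0) & (0 ^ 0)), now ((~ (~ (1 | c))) ^ ((0 ^ 0) & (0 ^ 0)))
step 2: and_idem (→) rewrites ((0 ^ 0) & (0 ^ 0)) into (0 ^ 0), now ((~ (~ (1 | c))) ^ (0 ^ 0))
step 3: not_not (→) rewrites (~ (~ (1 | c))) into (1 | c), reaching cost 7 (bound 7)

((1 | c) ^ (0 ^ 0))   [cost 7]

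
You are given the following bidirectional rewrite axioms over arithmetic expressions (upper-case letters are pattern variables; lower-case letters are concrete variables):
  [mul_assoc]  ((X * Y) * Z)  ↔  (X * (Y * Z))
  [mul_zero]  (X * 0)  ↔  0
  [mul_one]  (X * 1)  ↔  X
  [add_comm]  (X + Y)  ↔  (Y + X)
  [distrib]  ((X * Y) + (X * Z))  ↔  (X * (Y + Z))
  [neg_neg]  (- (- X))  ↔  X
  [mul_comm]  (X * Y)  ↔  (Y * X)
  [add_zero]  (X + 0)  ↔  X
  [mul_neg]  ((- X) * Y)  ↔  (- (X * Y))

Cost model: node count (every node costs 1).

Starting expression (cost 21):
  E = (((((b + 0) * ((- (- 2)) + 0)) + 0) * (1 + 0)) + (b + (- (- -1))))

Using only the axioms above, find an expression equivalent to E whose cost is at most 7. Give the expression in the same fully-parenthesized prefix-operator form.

((b * 2) + (b + -1))   [cost 7]

step 1: neg_neg (→) rewrites (- (- 2)) into 2, now (((((b + 0) * (2 + 0)) + 0) * (1 + 0)) + (b + (- (- -1))))
step 2: add_zero (→) rewrites (1 + 0) into 1, now (((((b + 0) * (2 + 0)) + 0) * 1) + (b + (- (- -1))))
step 3: add_zero (→) rewrites (b + 0) into b, now ((((b * (2 + 0)) + 0) * 1) + (b + (- (- -1))))
step 4: add_zero (→) rewrites (2 + 0) into 2, now ((((b * 2) + 0) * 1) + (b + (- (- -1))))
step 5: mul_one (→) rewrites (((b * 2) + 0) * 1) into ((b * 2) + 0), now (((b * 2) + 0) + (b + (- (- -1))))
step 6: neg_neg (→) rewrites (- (- -1)) into -1, now (((b * 2) + 0) + (b + -1))
step 7: add_zero (→) rewrites ((b * 2) + 0) into (b * 2), reaching cost 7 (bound 7)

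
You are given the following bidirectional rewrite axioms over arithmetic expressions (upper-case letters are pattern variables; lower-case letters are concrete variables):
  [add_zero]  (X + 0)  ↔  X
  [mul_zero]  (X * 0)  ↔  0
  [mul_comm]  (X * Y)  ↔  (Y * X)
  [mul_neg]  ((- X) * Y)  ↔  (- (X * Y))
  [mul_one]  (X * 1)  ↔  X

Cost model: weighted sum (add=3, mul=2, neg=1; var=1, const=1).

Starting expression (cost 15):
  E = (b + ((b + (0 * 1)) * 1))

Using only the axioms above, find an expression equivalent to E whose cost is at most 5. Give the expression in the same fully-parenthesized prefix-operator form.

1. [mul_one →] ((b + (0 * 1)) * 1)  →  (b + (0 * 1));  E = (b + (b + (0 * 1)))
2. [mul_one →] (0 * 1)  →  0;  E = (b + (b + 0))
3. [add_zero →] (b + 0)  →  b;  cost 5 ≤ 5, done

(b + b)   [cost 5]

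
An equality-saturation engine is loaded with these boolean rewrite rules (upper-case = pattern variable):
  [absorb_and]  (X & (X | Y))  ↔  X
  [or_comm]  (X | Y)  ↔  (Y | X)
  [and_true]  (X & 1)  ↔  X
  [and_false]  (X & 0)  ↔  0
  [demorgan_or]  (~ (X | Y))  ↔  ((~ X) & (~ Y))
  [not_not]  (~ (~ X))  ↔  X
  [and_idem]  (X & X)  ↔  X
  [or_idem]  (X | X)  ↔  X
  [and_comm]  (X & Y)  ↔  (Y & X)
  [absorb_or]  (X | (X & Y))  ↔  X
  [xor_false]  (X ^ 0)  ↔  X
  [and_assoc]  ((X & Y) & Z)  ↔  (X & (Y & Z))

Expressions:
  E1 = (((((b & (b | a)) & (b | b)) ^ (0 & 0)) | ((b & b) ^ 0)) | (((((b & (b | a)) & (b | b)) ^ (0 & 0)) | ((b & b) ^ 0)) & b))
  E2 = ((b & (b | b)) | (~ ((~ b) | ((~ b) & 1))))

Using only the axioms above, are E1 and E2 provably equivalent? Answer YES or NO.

YES

(1) (((((b & (b | a)) & (b | b)) ^ (0 & 0)) | ((b & b) ^ 0)) | (((((b & (b | a)) & (b | b)) ^ (0 & 0)) | ((b & b) ^ 0)) & b))  =[absorb_or →]=  ((((b & (b | a)) & (b | b)) ^ (0 & 0)) | ((b & b) ^ 0))
(2) (b & (b | a))  =[absorb_and →]=  b    ⊢ (((b & (b | b)) ^ (0 & 0)) | ((b & b) ^ 0))
(3) (0 & 0)  =[and_idem →]=  0    ⊢ (((b & (b | b)) ^ 0) | ((b & b) ^ 0))
(4) ((b & b) ^ 0)  =[xor_false →]=  (b & b)    ⊢ (((b & (b | b)) ^ 0) | (b & b))
(5) (b & (b | b))  =[absorb_and →]=  b    ⊢ ((b ^ 0) | (b & b))
(6) (b ^ 0)  =[xor_false →]=  b    ⊢ (b | (b & b))
(7) (b & b)  =[and_idem →]=  b    ⊢ (b | b)
(8) b  =[not_not ←]=  (~ (~ b))    ⊢ (b | (~ (~ b)))
(9) b  =[absorb_and ←]=  (b & (b | b))    ⊢ ((b & (b | b)) | (~ (~ b)))
(10) (~ b)  =[absorb_or ←]=  ((~ b) | ((~ b) & 1))    ⊢ E2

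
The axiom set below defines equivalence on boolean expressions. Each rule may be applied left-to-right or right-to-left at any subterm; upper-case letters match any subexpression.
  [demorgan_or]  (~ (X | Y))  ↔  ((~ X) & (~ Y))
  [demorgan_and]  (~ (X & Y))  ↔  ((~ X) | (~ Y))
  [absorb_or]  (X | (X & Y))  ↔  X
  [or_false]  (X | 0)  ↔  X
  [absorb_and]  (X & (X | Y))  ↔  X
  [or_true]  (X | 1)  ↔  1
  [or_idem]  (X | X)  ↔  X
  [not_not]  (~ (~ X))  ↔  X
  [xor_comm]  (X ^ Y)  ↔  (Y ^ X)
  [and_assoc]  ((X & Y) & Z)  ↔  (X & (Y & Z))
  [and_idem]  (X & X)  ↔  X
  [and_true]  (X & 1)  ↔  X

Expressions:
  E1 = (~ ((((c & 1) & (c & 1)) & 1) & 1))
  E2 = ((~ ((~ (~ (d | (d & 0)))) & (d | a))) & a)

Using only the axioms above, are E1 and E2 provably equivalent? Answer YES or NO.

Every axiom is a valid identity, so a rewrite proof would force E1 and E2 to agree under every assignment.
At a=0, c=0, d=0: E1 = 1 but E2 = 0; they differ, so no derivation exists.

NO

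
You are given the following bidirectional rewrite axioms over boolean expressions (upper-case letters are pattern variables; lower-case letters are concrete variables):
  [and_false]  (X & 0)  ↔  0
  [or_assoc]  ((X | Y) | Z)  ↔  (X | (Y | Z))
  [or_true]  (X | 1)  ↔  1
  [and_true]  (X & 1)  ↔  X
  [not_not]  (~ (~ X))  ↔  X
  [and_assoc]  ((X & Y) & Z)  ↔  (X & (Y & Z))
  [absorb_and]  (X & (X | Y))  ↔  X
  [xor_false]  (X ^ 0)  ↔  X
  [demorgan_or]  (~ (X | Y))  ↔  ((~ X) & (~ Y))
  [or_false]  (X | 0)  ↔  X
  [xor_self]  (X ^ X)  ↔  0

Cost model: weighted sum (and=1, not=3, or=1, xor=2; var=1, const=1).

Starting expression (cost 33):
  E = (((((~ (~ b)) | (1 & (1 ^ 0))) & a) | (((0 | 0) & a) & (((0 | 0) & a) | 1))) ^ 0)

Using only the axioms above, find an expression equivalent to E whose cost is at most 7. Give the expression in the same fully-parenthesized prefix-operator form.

((1 & a) | (0 & a))   [cost 7]

1. [xor_false →] (((((~ (~ b)) | (1 & (1 ^ 0))) & a) | (((0 | 0) & a) & (((0 | 0) & a) | 1))) ^ 0)  →  ((((~ (~ b)) | (1 & (1 ^ 0))) & a) | (((0 | 0) & a) & (((0 | 0) & a) | 1)))
2. [not_not →] (~ (~ b))  →  b;  E = (((b | (1 & (1 ^ 0))) & a) | (((0 | 0) & a) & (((0 | 0) & a) | 1)))
3. [xor_false →] (1 ^ 0)  →  1;  E = (((b | (1 & 1)) & a) | (((0 | 0) & a) & (((0 | 0) & a) | 1)))
4. [absorb_and →] (((0 | 0) & a) & (((0 | 0) & a) | 1))  →  ((0 | 0) & a);  E = (((b | (1 & 1)) & a) | ((0 | 0) & a))
5. [and_true →] (1 & 1)  →  1;  E = (((b | 1) & a) | ((0 | 0) & a))
6. [or_true →] (b | 1)  →  1;  E = ((1 & a) | ((0 | 0) & a))
7. [or_false →] (0 | 0)  →  0;  cost 7 ≤ 7, done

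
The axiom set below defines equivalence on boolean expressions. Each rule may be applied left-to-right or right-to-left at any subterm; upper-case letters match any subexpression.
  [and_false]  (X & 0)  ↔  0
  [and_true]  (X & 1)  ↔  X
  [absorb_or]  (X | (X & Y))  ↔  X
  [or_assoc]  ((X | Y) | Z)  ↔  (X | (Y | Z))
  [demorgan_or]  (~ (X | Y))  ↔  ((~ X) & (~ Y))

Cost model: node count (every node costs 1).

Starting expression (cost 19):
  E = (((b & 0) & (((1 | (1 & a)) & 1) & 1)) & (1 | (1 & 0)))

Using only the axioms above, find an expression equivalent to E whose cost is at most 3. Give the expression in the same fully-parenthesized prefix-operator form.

step 1: and_true (→) rewrites (((1 | (1 & a)) & 1) & 1) into ((1 | (1 & a)) & 1), now (((b & 0) & ((1 | (1 & a)) & 1)) & (1 | (1 & 0)))
step 2: and_false (→) rewrites (b & 0) into 0, now ((0 & ((1 | (1 & a)) & 1)) & (1 | (1 & 0)))
step 3: and_true (→) rewrites ((1 | (1 & a)) & 1) into (1 | (1 & a)), now ((0 & (1 | (1 & a))) & (1 | (1 & 0)))
step 4: absorb_or (→) rewrites (1 | (1 & 0)) into 1, now ((0 & (1 | (1 & a))) & 1)
step 5: absorb_or (→) rewrites (1 | (1 & a)) into 1, now ((0 & 1) & 1)
step 6: and_true (→) rewrites (0 & 1) into 0, reaching cost 3 (bound 3)

(0 & 1)   [cost 3]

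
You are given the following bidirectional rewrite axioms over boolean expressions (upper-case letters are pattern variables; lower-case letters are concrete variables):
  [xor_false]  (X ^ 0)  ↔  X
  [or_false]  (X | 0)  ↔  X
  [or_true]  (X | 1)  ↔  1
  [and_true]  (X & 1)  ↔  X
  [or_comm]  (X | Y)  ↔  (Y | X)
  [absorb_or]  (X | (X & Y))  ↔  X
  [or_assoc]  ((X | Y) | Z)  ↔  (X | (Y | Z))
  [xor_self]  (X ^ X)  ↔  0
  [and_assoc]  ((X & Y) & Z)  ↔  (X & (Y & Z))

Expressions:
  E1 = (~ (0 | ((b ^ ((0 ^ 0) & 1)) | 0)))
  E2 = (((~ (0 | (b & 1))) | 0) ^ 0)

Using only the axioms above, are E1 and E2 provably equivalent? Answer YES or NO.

1. [or_false →] ((b ^ ((0 ^ 0) & 1)) | 0)  →  (b ^ ((0 ^ 0) & 1));  E1 = (~ (0 | (b ^ ((0 ^ 0) & 1))))
2. [and_true →] ((0 ^ 0) & 1)  →  (0 ^ 0);  E1 = (~ (0 | (b ^ (0 ^ 0))))
3. [xor_false →] (0 ^ 0)  →  0;  E1 = (~ (0 | (b ^ 0)))
4. [xor_false →] (b ^ 0)  →  b;  E1 = (~ (0 | b))
5. [or_false ←] (~ (0 | b))  →  ((~ (0 | b)) | 0)
6. [and_true ←] b  →  (b & 1);  E1 = ((~ (0 | (b & 1))) | 0)
7. [xor_false ←] ((~ (0 | (b & 1))) | 0)  →  (((~ (0 | (b & 1))) | 0) ^ 0);  this is E2

YES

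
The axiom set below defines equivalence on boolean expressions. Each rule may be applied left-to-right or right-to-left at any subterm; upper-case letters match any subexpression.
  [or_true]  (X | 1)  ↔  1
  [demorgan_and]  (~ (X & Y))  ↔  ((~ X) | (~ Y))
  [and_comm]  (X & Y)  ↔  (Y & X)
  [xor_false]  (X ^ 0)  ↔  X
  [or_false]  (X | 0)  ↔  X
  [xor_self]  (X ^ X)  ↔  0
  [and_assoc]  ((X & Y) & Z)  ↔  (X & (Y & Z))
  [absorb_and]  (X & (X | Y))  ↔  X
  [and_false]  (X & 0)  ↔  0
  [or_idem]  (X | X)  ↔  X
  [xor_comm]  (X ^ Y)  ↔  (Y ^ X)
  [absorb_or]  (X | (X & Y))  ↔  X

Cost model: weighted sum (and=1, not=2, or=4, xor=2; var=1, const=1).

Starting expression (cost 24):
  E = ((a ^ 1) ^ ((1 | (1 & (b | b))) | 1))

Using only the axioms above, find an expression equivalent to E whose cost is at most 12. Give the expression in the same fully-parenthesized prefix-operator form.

((1 | 1) ^ (a ^ 1))   [cost 12]

1. [xor_comm →] ((a ^ 1) ^ ((1 | (1 & (b | b))) | 1))  →  (((1 | (1 & (b | b))) | 1) ^ (a ^ 1))
2. [or_idem →] (b | b)  →  b;  E = (((1 | (1 & b)) | 1) ^ (a ^ 1))
3. [absorb_or →] (1 | (1 & b))  →  1;  cost 12 ≤ 12, done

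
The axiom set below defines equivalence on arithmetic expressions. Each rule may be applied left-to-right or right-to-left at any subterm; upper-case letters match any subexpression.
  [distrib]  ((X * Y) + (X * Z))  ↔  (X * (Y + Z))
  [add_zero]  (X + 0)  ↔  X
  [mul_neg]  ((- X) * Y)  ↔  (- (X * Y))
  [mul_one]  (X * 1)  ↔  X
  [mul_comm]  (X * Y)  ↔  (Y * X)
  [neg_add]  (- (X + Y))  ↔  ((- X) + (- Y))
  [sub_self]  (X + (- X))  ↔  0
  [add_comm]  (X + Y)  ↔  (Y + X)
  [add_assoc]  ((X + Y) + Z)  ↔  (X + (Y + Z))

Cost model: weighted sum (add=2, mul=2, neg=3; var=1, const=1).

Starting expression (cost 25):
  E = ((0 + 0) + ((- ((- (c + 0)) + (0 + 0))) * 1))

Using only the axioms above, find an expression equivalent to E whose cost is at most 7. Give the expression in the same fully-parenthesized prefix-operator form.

(- (- c))   [cost 7]

step 1: mul_one (→) rewrites ((- ((- (c + 0)) + (0 + 0))) * 1) into (- ((- (c + 0)) + (0 + 0))), now ((0 + 0) + (- ((- (c + 0)) + (0 + 0))))
step 2: add_zero (→) rewrites (0 + 0) into 0, now (0 + (- ((- (c + 0)) + (0 + 0))))
step 3: add_comm (→) rewrites (0 + (- ((- (c + 0)) + (0 + 0)))) into ((- ((- (c + 0)) + (0 + 0))) + 0)
step 4: add_zero (→) rewrites (c + 0) into c, now ((- ((- c) + (0 + 0))) + 0)
step 5: add_zero (→) rewrites (0 + 0) into 0, now ((- ((- c) + 0)) + 0)
step 6: add_zero (→) rewrites ((- ((- c) + 0)) + 0) into (- ((- c) + 0))
step 7: add_zero (→) rewrites ((- c) + 0) into (- c), reaching cost 7 (bound 7)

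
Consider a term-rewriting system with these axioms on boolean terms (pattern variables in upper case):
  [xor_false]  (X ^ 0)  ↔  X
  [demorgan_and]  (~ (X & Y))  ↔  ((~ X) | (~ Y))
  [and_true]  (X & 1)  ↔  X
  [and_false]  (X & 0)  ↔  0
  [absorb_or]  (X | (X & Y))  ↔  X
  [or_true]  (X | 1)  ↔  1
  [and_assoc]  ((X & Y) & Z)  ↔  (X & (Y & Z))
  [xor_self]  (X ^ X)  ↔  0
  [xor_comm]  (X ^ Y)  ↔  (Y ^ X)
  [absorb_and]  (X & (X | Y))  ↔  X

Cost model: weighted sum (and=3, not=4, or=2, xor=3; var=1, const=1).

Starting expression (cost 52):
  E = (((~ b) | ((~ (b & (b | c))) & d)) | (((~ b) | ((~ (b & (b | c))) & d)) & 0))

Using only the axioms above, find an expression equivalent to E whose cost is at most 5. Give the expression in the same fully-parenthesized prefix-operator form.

(~ b)   [cost 5]

(1) (((~ b) | ((~ (b & (b | c))) & d)) | (((~ b) | ((~ (b & (b | c))) & d)) & 0))  =[absorb_or →]=  ((~ b) | ((~ (b & (b | c))) & d))
(2) (b & (b | c))  =[absorb_and →]=  b    ⊢ ((~ b) | ((~ b) & d))
(3) ((~ b) | ((~ b) & d))  =[absorb_or →]=  (~ b)    ⊢ cost 5, within 5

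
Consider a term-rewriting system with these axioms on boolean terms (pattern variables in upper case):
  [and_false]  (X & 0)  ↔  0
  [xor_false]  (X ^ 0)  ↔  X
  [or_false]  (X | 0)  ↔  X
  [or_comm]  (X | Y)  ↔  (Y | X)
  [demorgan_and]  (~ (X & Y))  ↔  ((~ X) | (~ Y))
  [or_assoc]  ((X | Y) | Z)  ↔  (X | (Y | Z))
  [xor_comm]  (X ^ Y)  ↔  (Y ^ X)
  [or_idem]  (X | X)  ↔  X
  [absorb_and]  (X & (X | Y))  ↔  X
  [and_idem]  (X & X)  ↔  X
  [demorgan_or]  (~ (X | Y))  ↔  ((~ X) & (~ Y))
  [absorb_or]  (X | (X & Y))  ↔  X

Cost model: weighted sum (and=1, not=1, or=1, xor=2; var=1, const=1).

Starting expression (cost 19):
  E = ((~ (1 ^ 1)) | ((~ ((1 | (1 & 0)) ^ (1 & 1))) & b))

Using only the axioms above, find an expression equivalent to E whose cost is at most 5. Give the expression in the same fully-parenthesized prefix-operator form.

1. [and_idem →] (1 & 1)  →  1;  E = ((~ (1 ^ 1)) | ((~ ((1 | (1 & 0)) ^ 1)) & b))
2. [absorb_or →] (1 | (1 & 0))  →  1;  E = ((~ (1 ^ 1)) | ((~ (1 ^ 1)) & b))
3. [absorb_or →] ((~ (1 ^ 1)) | ((~ (1 ^ 1)) & b))  →  (~ (1 ^ 1));  cost 5 ≤ 5, done

(~ (1 ^ 1))   [cost 5]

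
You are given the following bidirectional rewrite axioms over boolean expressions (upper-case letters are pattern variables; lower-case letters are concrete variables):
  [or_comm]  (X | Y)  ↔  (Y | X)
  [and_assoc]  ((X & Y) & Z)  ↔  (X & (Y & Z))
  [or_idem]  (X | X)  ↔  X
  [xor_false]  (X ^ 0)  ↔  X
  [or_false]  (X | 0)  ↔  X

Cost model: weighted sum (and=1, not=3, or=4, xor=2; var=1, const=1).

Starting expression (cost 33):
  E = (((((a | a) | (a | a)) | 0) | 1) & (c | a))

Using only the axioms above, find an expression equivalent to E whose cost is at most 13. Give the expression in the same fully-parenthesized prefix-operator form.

((a | 1) & (c | a))   [cost 13]

(1) (((a | a) | (a | a)) | 0)  =[or_false →]=  ((a | a) | (a | a))    ⊢ ((((a | a) | (a | a)) | 1) & (c | a))
(2) ((a | a) | (a | a))  =[or_idem →]=  (a | a)    ⊢ (((a | a) | 1) & (c | a))
(3) (a | a)  =[or_idem →]=  a    ⊢ cost 13, within 13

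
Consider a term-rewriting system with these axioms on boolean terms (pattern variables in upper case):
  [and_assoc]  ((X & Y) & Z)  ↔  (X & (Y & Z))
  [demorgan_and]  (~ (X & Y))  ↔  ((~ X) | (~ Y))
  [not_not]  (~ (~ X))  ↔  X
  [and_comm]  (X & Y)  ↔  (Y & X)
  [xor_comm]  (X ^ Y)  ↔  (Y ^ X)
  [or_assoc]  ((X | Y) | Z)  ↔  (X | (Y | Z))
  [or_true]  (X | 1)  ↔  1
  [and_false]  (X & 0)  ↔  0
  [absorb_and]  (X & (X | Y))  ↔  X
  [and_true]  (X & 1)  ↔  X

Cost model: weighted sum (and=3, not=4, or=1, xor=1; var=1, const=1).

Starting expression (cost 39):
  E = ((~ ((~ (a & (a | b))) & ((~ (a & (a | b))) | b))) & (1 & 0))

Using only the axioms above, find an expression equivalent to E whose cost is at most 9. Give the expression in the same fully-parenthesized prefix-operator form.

(a & (1 & 0))   [cost 9]

(1) ((~ (a & (a | b))) & ((~ (a & (a | b))) | b))  =[absorb_and →]=  (~ (a & (a | b)))    ⊢ ((~ (~ (a & (a | b)))) & (1 & 0))
(2) (a & (a | b))  =[absorb_and →]=  a    ⊢ ((~ (~ a)) & (1 & 0))
(3) (~ (~ a))  =[not_not →]=  a    ⊢ cost 9, within 9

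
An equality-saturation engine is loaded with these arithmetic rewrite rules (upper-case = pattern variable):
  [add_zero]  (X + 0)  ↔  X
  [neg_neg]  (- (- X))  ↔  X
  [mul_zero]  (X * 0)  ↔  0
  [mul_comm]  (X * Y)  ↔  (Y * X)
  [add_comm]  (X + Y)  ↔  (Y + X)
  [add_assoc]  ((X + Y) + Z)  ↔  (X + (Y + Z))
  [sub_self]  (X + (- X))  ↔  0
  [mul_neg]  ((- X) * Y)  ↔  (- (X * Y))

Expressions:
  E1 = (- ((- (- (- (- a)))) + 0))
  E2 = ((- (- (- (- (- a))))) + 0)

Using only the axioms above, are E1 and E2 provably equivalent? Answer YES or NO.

(1) (- (- (- (- a))))  =[neg_neg →]=  (- (- a))    ⊢ (- ((- (- a)) + 0))
(2) ((- (- a)) + 0)  =[add_zero →]=  (- (- a))    ⊢ (- (- (- a)))
(3) (- (- a))  =[neg_neg →]=  a    ⊢ (- a)
(4) (- a)  =[add_zero ←]=  ((- a) + 0)
(5) (- a)  =[neg_neg ←]=  (- (- (- a)))    ⊢ ((- (- (- a))) + 0)
(6) (- a)  =[neg_neg ←]=  (- (- (- a)))    ⊢ E2

YES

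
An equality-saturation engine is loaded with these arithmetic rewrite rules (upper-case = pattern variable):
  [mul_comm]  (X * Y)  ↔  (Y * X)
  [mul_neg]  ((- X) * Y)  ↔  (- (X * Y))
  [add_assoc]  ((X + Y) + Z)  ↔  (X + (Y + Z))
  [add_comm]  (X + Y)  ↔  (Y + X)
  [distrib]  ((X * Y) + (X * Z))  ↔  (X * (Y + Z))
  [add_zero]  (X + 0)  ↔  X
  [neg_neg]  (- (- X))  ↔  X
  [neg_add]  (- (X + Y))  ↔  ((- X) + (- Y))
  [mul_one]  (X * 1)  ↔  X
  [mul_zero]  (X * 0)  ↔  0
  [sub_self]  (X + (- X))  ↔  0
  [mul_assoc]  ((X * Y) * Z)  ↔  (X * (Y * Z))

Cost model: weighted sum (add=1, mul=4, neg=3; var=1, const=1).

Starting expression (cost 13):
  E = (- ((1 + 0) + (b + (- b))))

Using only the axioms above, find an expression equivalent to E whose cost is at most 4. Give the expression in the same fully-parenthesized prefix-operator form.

(- 1)   [cost 4]

(1) (b + (- b))  =[sub_self →]=  0    ⊢ (- ((1 + 0) + 0))
(2) ((1 + 0) + 0)  =[add_zero →]=  (1 + 0)    ⊢ (- (1 + 0))
(3) (1 + 0)  =[add_zero →]=  1    ⊢ cost 4, within 4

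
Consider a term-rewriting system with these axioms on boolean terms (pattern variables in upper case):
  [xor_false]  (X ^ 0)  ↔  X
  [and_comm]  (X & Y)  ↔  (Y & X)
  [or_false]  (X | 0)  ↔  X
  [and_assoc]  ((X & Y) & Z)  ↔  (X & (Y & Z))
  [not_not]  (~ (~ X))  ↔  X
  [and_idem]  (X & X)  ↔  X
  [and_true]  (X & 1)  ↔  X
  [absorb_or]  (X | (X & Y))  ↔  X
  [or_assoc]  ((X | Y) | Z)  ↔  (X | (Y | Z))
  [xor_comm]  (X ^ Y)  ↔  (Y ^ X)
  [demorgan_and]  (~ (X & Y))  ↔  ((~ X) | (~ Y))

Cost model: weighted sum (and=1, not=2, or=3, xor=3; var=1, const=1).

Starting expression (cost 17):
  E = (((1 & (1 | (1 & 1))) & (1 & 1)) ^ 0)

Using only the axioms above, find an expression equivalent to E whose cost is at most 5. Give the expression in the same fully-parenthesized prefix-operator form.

(1 ^ 0)   [cost 5]

1. [absorb_or →] (1 | (1 & 1))  →  1;  E = (((1 & 1) & (1 & 1)) ^ 0)
2. [and_idem →] ((1 & 1) & (1 & 1))  →  (1 & 1);  E = ((1 & 1) ^ 0)
3. [and_idem →] (1 & 1)  →  1;  cost 5 ≤ 5, done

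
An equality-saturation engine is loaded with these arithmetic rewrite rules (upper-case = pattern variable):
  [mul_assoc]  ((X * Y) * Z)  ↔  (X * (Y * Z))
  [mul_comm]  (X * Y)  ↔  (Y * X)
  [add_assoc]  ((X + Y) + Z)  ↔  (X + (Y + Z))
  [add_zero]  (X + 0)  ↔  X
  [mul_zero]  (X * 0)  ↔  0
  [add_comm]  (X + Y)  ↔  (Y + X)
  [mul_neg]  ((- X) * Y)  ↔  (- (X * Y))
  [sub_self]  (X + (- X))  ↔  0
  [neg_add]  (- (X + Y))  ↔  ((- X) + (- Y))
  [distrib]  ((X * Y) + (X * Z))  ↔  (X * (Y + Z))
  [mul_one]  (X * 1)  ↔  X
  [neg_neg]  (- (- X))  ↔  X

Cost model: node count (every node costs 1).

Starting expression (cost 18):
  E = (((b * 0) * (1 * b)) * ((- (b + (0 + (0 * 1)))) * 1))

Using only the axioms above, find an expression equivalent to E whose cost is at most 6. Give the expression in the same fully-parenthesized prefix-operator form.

((0 * b) * (- b))   [cost 6]

step 1: mul_one (→) rewrites ((- (b + (0 + (0 * 1)))) * 1) into (- (b + (0 + (0 * 1)))), now (((b * 0) * (1 * b)) * (- (b + (0 + (0 * 1)))))
step 2: mul_zero (→) rewrites (b * 0) into 0, now ((0 * (1 * b)) * (- (b + (0 + (0 * 1)))))
step 3: mul_comm (→) rewrites (1 * b) into (b * 1), now ((0 * (b * 1)) * (- (b + (0 + (0 * 1)))))
step 4: add_comm (→) rewrites (0 + (0 * 1)) into ((0 * 1) + 0), now ((0 * (b * 1)) * (- (b + ((0 * 1) + 0))))
step 5: mul_one (→) rewrites (0 * 1) into 0, now ((0 * (b * 1)) * (- (b + (0 + 0))))
step 6: add_zero (→) rewrites (0 + 0) into 0, now ((0 * (b * 1)) * (- (b + 0)))
step 7: mul_one (→) rewrites (b * 1) into b, now ((0 * b) * (- (b + 0)))
step 8: add_zero (→) rewrites (b + 0) into b, reaching cost 6 (bound 6)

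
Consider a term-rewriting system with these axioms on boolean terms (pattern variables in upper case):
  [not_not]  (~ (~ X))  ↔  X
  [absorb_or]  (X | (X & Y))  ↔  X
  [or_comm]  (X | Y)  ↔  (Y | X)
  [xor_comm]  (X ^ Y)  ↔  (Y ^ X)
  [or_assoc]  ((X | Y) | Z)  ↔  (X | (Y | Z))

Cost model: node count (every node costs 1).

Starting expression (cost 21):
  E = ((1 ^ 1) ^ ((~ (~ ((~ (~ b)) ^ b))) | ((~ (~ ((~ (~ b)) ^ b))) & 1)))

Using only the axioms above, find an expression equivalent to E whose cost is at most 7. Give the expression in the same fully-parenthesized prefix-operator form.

(1) ((~ (~ ((~ (~ b)) ^ b))) | ((~ (~ ((~ (~ b)) ^ b))) & 1))  =[absorb_or →]=  (~ (~ ((~ (~ b)) ^ b)))    ⊢ ((1 ^ 1) ^ (~ (~ ((~ (~ b)) ^ b))))
(2) (~ (~ ((~ (~ b)) ^ b)))  =[not_not →]=  ((~ (~ b)) ^ b)    ⊢ ((1 ^ 1) ^ ((~ (~ b)) ^ b))
(3) (~ (~ b))  =[not_not →]=  b    ⊢ cost 7, within 7

((1 ^ 1) ^ (b ^ b))   [cost 7]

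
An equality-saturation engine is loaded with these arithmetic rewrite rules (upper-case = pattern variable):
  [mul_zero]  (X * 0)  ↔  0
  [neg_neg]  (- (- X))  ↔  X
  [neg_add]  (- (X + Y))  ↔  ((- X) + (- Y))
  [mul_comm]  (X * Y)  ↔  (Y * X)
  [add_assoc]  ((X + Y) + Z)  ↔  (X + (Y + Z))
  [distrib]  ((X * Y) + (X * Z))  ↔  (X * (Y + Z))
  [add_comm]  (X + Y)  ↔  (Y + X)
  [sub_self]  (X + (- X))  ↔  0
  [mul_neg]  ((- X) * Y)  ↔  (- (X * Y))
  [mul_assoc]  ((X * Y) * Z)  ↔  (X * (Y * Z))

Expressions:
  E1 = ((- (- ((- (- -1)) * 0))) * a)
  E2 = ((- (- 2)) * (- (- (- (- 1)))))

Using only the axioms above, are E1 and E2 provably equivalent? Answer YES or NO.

The axioms are sound identities: if E1 ↔* E2 then E1 and E2 evaluate identically under any assignment.
Under a=0: E1 evaluates to 0, E2 to 2. Distinct ⇒ no rewrite sequence connects them.

NO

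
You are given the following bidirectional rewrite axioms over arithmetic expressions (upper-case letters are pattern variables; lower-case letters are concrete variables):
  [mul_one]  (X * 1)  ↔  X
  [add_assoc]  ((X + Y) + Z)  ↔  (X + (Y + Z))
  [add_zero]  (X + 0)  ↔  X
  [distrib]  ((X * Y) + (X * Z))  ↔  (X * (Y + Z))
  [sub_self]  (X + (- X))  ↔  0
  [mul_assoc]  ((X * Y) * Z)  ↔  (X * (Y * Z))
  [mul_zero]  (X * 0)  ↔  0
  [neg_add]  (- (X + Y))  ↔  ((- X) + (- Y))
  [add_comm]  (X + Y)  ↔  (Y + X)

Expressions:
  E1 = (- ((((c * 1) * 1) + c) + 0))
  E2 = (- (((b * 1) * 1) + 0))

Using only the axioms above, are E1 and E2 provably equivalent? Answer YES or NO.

NO

All listed rules preserve value, hence provable equivalence implies equal values everywhere; look for a separating assignment.
b=0, c=1 gives E1 ↦ -2, E2 ↦ 0; values differ ⇒ not provably equivalent.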